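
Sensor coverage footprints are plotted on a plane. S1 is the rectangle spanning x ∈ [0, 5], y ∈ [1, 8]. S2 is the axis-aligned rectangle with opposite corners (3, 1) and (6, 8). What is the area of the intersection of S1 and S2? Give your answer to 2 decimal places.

14.00

|S1∩S2|: x∈[3,5], y∈[1,8] → 2·7 = 14.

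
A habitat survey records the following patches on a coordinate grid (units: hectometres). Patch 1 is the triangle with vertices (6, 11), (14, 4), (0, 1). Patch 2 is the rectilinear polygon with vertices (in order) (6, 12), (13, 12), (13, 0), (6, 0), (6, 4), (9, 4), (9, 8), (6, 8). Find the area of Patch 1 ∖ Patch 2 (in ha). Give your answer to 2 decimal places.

38.69

|Patch 1| = 61, |Patch 1∩Patch 2| = 22.3125.
|Patch 1 ∖ Patch 2| = |Patch 1| − |Patch 1∩Patch 2| = 61 − 22.3125 = 38.69.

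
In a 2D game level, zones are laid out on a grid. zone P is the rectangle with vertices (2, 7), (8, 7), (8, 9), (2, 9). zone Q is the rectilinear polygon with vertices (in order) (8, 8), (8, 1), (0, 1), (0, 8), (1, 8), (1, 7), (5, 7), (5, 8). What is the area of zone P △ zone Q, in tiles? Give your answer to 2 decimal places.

58.00

|zone P| = 12, |zone Q| = 52, |zone P∩zone Q| = 3.
|zone P △ zone Q| = |zone P| + |zone Q| − 2·|zone P∩zone Q| = 12 + 52 − 6 = 58.00.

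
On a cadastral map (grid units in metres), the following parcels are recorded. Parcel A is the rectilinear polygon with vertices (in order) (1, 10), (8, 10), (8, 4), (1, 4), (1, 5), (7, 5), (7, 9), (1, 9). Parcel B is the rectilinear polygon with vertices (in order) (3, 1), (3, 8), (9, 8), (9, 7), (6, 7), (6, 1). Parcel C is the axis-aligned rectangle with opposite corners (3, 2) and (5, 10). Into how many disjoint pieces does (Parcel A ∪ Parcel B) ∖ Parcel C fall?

(Parcel A ∪ Parcel B) ∖ Parcel C splits into 3 disjoint pieces (area 20, area 2, area 2).

3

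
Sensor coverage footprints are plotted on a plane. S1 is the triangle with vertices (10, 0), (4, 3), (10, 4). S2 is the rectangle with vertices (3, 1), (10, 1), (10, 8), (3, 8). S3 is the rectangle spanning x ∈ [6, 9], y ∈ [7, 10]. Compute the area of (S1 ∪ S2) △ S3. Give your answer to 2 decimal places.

|S1 ∪ S2| = 50.
|(S1 ∪ S2) ∩ S3| = 3.
|(S1 ∪ S2) △ S3| = 50 + 9 − 6 = 53.00.

53.00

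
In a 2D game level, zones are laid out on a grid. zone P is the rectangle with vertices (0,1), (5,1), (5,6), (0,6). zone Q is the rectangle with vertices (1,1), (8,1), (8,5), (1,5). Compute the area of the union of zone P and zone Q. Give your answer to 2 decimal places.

37.00

By inclusion–exclusion:
Individual areas: |zone P| = 25, |zone Q| = 28.
|zone P∩zone Q|: x∈[1,5], y∈[1,5] → 4·4 = 16.
|zone P ∪ zone Q| = 53 − 16 = 37.00.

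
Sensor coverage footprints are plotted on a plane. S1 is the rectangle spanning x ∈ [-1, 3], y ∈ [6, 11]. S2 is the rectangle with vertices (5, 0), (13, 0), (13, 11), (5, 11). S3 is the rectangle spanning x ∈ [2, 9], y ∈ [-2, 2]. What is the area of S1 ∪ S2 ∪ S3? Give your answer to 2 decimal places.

By inclusion–exclusion:
Individual areas: |S1| = 20, |S2| = 88, |S3| = 28.
|S1∩S2| = 0 (no overlap).
|S1∩S3| = 0 (no overlap).
|S2∩S3|: x∈[5,9], y∈[0,2] → 4·2 = 8.
|S1∩S2∩S3| = 0.
|S1 ∪ S2 ∪ S3| = 136 − 8 + 0 = 128.00.

128.00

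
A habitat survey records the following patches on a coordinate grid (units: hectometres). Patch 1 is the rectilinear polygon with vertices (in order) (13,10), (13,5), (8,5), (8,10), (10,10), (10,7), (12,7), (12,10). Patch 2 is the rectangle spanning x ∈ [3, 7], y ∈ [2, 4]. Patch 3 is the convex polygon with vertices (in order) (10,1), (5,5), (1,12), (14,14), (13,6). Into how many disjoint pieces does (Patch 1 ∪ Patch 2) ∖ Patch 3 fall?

(Patch 1 ∪ Patch 2) ∖ Patch 3 splits into 2 disjoint pieces (area 0.3, area 7.775).

2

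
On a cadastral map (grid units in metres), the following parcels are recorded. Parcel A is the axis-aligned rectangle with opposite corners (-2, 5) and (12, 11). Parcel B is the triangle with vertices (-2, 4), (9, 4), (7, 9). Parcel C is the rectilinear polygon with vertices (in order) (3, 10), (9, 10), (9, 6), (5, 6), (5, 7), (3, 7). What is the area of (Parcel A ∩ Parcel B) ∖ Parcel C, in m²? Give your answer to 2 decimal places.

10.20

|Parcel A ∩ Parcel B| = 17.6.
|(Parcel A ∩ Parcel B) ∩ Parcel C| = 7.4.
|(Parcel A ∩ Parcel B) ∖ Parcel C| = 17.6 − 7.4 = 10.20.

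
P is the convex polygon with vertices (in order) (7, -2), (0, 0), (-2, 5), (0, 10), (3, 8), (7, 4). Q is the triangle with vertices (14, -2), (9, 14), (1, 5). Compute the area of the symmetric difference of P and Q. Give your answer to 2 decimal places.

|P| = 68, |Q| = 86.5, |P∩Q| = 15.81.
|P △ Q| = |P| + |Q| − 2·|P∩Q| = 68 + 86.5 − 31.6199 = 122.88.

122.88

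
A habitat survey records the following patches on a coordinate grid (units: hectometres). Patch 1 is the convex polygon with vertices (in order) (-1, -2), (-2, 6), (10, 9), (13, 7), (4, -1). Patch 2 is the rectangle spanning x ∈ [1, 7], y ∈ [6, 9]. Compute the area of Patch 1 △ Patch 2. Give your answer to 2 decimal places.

92.50

|Patch 1| = 92.5, |Patch 2| = 18, |Patch 1∩Patch 2| = 9.
|Patch 1 △ Patch 2| = |Patch 1| + |Patch 2| − 2·|Patch 1∩Patch 2| = 92.5 + 18 − 18 = 92.50.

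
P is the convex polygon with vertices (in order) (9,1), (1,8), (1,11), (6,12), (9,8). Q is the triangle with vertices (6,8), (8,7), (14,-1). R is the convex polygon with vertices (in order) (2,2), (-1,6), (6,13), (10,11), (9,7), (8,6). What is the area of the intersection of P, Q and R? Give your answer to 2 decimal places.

The intersection is the polygon with vertices (6,8), (8,7), (8.429,6.429), (8,6), (7.861,5.907).
By the shoelace formula its area is 1.45.

1.45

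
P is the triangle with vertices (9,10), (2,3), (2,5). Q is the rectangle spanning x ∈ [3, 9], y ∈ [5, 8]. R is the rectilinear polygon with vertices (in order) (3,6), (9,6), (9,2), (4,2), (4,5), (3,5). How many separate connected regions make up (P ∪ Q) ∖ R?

2

(P ∪ Q) ∖ R splits into 2 disjoint pieces (area 12.8, area 2.3571).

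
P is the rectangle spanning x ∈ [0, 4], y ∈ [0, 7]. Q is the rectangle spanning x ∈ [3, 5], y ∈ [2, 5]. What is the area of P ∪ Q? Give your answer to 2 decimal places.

31.00

By inclusion–exclusion:
Individual areas: |P| = 28, |Q| = 6.
|P∩Q|: x∈[3,4], y∈[2,5] → 1·3 = 3.
|P ∪ Q| = 34 − 3 = 31.00.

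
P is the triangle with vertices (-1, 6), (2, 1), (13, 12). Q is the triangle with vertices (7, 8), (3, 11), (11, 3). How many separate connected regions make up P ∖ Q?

2

P ∖ Q splits into 2 disjoint pieces (area 31.9, area 10.2626).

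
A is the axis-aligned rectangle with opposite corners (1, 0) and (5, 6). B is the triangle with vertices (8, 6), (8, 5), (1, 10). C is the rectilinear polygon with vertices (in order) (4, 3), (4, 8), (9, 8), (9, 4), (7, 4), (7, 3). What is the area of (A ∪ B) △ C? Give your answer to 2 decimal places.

38.93

|A ∪ B| = 27.5.
|(A ∪ B) ∩ C| = 5.7857.
|(A ∪ B) △ C| = 27.5 + 23 − 11.5714 = 38.93.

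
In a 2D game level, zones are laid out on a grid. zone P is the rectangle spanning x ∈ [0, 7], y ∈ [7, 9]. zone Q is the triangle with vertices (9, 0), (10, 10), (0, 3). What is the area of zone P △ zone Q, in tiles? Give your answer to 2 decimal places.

|zone P| = 14, |zone Q| = 46.5, |zone P∩zone Q| = 0.5786.
|zone P △ zone Q| = |zone P| + |zone Q| − 2·|zone P∩zone Q| = 14 + 46.5 − 1.1571 = 59.34.

59.34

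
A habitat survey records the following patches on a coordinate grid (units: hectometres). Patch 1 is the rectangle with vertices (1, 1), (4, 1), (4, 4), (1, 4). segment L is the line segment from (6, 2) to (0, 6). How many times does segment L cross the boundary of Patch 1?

2

The segment meets the boundary at (3,4), (4,3.333).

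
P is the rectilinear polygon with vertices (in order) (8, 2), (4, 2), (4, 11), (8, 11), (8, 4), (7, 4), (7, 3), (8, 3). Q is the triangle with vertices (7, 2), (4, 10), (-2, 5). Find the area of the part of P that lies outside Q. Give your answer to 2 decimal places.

24.50

|P| = 35, |P∩Q| = 10.5.
|P ∖ Q| = |P| − |P∩Q| = 35 − 10.5 = 24.50.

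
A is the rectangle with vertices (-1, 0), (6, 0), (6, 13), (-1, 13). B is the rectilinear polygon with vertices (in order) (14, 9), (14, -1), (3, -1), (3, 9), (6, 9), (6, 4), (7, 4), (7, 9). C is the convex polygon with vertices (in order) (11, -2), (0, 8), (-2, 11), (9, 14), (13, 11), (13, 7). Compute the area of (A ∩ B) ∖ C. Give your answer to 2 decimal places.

|A ∩ B| = 27.
|(A ∩ B) ∩ C| = 15.2727.
|(A ∩ B) ∖ C| = 27 − 15.2727 = 11.73.

11.73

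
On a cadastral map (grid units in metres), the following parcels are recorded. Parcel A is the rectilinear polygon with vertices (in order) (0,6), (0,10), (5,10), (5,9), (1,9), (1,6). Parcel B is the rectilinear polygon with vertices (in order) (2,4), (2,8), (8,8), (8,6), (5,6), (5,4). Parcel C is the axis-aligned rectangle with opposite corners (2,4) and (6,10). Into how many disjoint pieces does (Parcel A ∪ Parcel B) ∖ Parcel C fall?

(Parcel A ∪ Parcel B) ∖ Parcel C splits into 2 disjoint pieces (area 5, area 4).

2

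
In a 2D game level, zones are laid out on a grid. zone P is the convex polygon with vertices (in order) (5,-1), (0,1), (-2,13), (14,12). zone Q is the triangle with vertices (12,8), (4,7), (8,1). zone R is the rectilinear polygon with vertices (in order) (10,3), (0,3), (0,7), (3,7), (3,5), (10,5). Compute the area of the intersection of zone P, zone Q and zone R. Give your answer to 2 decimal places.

4.92

The intersection is the polygon with vertices (5.333,5), (9.154,5), (7.769,3), (6.667,3).
By the shoelace formula its area is 4.92.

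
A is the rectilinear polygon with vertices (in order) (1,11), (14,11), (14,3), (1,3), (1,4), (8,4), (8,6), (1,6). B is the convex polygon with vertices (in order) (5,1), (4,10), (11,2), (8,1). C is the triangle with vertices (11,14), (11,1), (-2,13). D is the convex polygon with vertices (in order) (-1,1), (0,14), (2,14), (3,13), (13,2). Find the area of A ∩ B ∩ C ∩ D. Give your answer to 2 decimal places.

7.73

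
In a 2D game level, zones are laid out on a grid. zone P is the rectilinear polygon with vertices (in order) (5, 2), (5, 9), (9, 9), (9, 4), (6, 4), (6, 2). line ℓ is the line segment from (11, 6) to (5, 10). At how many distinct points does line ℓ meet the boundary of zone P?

The segment meets the boundary at (6.5,9), (9,7.333).

2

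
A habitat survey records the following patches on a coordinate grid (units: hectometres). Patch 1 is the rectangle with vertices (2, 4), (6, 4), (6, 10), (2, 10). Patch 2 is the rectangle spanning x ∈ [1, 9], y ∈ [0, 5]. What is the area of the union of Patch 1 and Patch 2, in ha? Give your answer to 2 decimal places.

60.00

By inclusion–exclusion:
Individual areas: |Patch 1| = 24, |Patch 2| = 40.
|Patch 1∩Patch 2|: x∈[2,6], y∈[4,5] → 4·1 = 4.
|Patch 1 ∪ Patch 2| = 64 − 4 = 60.00.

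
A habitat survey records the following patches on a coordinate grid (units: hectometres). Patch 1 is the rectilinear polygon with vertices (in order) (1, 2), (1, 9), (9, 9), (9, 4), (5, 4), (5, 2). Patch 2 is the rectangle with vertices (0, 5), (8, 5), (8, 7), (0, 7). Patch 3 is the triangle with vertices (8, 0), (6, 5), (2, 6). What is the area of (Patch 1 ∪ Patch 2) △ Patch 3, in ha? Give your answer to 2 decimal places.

49.60

|Patch 1 ∪ Patch 2| = 50.
|(Patch 1 ∪ Patch 2) ∩ Patch 3| = 4.7.
|(Patch 1 ∪ Patch 2) △ Patch 3| = 50 + 9 − 9.4 = 49.60.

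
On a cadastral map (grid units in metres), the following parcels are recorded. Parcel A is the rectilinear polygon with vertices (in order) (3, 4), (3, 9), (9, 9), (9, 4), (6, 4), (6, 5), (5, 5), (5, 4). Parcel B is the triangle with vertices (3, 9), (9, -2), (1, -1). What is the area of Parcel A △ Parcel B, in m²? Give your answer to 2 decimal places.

57.27

|Parcel A| = 29, |Parcel B| = 41, |Parcel A∩Parcel B| = 6.3636.
|Parcel A △ Parcel B| = |Parcel A| + |Parcel B| − 2·|Parcel A∩Parcel B| = 29 + 41 − 12.7273 = 57.27.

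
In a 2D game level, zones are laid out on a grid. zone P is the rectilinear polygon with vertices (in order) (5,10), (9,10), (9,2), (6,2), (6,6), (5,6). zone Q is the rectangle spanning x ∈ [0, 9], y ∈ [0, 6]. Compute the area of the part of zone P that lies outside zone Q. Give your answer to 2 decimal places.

|zone P| = 28, |zone P∩zone Q| = 12.
|zone P ∖ zone Q| = |zone P| − |zone P∩zone Q| = 28 − 12 = 16.00.

16.00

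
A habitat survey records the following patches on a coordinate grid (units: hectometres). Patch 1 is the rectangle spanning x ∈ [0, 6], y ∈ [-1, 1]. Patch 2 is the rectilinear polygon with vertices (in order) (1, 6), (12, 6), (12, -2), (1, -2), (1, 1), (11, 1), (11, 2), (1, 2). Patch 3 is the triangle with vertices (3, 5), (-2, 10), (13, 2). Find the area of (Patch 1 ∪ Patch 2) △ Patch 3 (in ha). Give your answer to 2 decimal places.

76.73

|Patch 1 ∪ Patch 2| = 80.
|(Patch 1 ∪ Patch 2) ∩ Patch 3| = 10.3833.
|(Patch 1 ∪ Patch 2) △ Patch 3| = 80 + 17.5 − 20.7667 = 76.73.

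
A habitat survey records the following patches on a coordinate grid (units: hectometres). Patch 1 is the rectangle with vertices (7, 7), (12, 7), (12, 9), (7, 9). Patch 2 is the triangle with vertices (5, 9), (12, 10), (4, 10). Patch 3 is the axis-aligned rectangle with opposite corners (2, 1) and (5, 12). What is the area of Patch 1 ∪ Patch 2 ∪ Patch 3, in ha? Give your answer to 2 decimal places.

46.50

By inclusion–exclusion:
Individual areas: |Patch 1| = 10, |Patch 2| = 4, |Patch 3| = 33.
|Patch 1∩Patch 2| = 0.
|Patch 1∩Patch 3| = 0 (no overlap).
|Patch 2∩Patch 3| = 0.5.
|Patch 1∩Patch 2∩Patch 3| = 0.
|Patch 1 ∪ Patch 2 ∪ Patch 3| = 47 − 0.5 + 0 = 46.50.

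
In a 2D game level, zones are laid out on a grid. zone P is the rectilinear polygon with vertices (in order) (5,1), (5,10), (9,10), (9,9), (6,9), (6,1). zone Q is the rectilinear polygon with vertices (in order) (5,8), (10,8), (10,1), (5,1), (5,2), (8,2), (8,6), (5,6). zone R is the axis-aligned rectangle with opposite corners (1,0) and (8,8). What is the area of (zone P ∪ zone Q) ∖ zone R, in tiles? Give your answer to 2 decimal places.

19.00

|zone P ∪ zone Q| = 32.
|(zone P ∪ zone Q) ∩ zone R| = 13.
|(zone P ∪ zone Q) ∖ zone R| = 32 − 13 = 19.00.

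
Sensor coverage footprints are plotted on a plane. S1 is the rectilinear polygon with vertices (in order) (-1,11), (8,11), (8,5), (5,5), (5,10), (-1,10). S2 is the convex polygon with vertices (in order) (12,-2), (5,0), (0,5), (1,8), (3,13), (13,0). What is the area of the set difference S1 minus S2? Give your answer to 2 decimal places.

|S1| = 24, |S1∩S2| = 13.2115.
|S1 ∖ S2| = |S1| − |S1∩S2| = 24 − 13.2115 = 10.79.

10.79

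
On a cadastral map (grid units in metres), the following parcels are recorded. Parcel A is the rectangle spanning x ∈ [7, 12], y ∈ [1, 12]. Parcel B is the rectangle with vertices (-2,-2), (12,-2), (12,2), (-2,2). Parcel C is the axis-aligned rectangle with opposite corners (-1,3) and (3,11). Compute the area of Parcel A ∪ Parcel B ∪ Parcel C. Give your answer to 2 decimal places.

138.00

By inclusion–exclusion:
Individual areas: |Parcel A| = 55, |Parcel B| = 56, |Parcel C| = 32.
|Parcel A∩Parcel B|: x∈[7,12], y∈[1,2] → 5·1 = 5.
|Parcel A∩Parcel C| = 0 (no overlap).
|Parcel B∩Parcel C| = 0 (no overlap).
|Parcel A∩Parcel B∩Parcel C| = 0.
|Parcel A ∪ Parcel B ∪ Parcel C| = 143 − 5 + 0 = 138.00.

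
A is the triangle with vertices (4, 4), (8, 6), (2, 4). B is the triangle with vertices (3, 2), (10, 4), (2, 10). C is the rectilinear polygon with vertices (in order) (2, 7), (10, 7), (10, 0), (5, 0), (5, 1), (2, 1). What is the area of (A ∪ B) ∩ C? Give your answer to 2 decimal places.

|A ∪ B| = 29.1054.
|(A ∪ B) ∩ C| = 23.67.

23.67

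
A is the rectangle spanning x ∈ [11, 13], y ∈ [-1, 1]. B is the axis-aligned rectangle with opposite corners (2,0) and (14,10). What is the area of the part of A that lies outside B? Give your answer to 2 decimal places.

2.00

|A∩B|: x∈[11,13], y∈[0,1] → 2·1 = 2.
|A| = 4.
|A ∖ B| = |A| − |A∩B| = 4 − 2 = 2.00.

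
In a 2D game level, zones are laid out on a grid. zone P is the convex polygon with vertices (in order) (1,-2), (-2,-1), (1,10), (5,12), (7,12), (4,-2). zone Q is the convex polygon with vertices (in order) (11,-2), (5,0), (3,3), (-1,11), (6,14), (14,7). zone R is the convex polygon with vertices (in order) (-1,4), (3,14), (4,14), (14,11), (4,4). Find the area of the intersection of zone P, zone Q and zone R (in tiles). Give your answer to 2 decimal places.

34.41

The intersection is the polygon with vertices (5,12), (7,12), (5.513,5.059), (4,4), (2.5,4), (0.556,7.889), (1.5,10.25).
By the shoelace formula its area is 34.41.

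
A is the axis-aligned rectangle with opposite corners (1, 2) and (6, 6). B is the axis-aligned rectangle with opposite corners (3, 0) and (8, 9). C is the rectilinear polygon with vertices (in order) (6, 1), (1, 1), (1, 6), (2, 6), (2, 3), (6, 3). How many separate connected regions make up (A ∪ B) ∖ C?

(A ∪ B) ∖ C is a single connected region.

1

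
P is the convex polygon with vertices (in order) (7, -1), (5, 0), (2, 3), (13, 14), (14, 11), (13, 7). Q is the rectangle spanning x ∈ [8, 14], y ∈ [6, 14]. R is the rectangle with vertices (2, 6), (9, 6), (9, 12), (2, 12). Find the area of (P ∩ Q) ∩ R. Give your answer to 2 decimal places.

3.50

The region (P ∩ Q) ∩ R is the polygon with vertices (8,6), (8,9), (9,10), (9,6).
By the shoelace formula its area is 3.50.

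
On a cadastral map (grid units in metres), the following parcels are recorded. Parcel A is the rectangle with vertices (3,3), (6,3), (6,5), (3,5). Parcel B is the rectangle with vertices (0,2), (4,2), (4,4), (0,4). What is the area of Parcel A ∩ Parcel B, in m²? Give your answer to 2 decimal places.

|Parcel A∩Parcel B|: x∈[3,4], y∈[3,4] → 1·1 = 1.

1.00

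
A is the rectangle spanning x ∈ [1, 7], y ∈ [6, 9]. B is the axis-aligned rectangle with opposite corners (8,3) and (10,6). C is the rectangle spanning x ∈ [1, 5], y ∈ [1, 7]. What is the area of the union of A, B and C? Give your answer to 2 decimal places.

44.00

By inclusion–exclusion:
Individual areas: |A| = 18, |B| = 6, |C| = 24.
|A∩B| = 0 (no overlap).
|A∩C|: x∈[1,5], y∈[6,7] → 4·1 = 4.
|B∩C| = 0 (no overlap).
|A∩B∩C| = 0.
|A ∪ B ∪ C| = 48 − 4 + 0 = 44.00.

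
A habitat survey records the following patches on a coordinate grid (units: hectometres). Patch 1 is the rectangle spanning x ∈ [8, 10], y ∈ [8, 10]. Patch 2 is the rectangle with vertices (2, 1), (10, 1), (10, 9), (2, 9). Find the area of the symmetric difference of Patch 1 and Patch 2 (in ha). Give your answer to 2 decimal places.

64.00

|Patch 1∩Patch 2|: x∈[8,10], y∈[8,9] → 2·1 = 2.
|Patch 1 △ Patch 2| = |Patch 1| + |Patch 2| − 2·|Patch 1∩Patch 2| = 4 + 64 − 4 = 64.00.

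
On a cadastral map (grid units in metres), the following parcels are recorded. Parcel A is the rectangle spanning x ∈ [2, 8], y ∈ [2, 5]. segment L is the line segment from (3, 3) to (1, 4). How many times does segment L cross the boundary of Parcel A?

1

The segment meets the boundary at (2,3.5).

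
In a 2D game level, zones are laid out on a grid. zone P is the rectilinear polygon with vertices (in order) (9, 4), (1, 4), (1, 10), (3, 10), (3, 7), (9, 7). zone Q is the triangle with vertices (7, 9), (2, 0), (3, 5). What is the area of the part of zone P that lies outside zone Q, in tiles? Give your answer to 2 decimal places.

25.73

|zone P| = 30, |zone P∩zone Q| = 4.2667.
|zone P ∖ zone Q| = |zone P| − |zone P∩zone Q| = 30 − 4.2667 = 25.73.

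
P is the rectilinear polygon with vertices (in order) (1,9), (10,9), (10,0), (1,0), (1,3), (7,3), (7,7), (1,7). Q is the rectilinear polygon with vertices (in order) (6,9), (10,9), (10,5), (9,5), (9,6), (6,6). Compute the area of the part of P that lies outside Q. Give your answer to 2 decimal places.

45.00

|P| = 57, |P∩Q| = 12.
|P ∖ Q| = |P| − |P∩Q| = 57 − 12 = 45.00.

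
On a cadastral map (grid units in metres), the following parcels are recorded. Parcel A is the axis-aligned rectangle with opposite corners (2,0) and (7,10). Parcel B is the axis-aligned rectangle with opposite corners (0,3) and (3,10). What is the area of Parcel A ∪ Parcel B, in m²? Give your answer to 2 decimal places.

By inclusion–exclusion:
Individual areas: |Parcel A| = 50, |Parcel B| = 21.
|Parcel A∩Parcel B|: x∈[2,3], y∈[3,10] → 1·7 = 7.
|Parcel A ∪ Parcel B| = 71 − 7 = 64.00.

64.00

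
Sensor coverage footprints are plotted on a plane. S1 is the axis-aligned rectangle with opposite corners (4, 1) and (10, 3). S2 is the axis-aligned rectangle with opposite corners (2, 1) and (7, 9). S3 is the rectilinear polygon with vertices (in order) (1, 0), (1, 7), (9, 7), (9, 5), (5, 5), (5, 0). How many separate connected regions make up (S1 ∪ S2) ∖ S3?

(S1 ∪ S2) ∖ S3 splits into 2 disjoint pieces (area 14, area 10).

2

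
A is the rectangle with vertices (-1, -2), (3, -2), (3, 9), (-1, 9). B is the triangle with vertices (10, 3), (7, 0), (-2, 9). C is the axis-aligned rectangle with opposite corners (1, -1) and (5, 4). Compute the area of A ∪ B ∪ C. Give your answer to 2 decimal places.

73.00

By inclusion–exclusion:
Individual areas: |A| = 44, |B| = 27, |C| = 20.
|A∩B| = 6.
|A∩C|: x∈[1,3], y∈[-1,4] → 2·5 = 10.
|B∩C| = 2.
|A∩B∩C| = 0.
|A ∪ B ∪ C| = 91 − 18 + 0 = 73.00.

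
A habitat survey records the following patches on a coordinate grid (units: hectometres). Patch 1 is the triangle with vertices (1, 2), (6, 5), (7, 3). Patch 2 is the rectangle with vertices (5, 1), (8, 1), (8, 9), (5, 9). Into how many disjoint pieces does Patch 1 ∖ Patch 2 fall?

Patch 1 ∖ Patch 2 is a single connected region.

1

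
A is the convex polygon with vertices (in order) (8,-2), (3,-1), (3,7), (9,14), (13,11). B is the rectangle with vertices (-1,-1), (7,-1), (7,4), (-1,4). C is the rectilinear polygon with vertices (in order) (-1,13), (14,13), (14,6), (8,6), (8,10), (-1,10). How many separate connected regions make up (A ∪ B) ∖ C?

2

(A ∪ B) ∖ C splits into 2 disjoint pieces (area 85.9505, area 1.0952).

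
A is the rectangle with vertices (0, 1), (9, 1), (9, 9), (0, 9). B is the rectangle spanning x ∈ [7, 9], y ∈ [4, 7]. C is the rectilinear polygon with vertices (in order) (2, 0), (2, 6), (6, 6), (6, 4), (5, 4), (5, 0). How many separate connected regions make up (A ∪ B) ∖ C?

(A ∪ B) ∖ C is a single connected region.

1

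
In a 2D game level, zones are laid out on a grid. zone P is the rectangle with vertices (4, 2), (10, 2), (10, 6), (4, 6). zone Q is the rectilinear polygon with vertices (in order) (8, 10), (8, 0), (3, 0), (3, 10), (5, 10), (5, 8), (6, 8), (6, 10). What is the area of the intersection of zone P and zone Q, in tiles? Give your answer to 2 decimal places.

The intersection is the polygon with vertices (4,2), (4,6), (8,6), (8,2).
By the shoelace formula its area is 16.00.

16.00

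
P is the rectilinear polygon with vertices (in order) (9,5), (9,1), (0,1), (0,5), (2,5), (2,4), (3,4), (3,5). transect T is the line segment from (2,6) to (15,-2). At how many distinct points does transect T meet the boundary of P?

The segment meets the boundary at (9,1.692), (3.625,5).

2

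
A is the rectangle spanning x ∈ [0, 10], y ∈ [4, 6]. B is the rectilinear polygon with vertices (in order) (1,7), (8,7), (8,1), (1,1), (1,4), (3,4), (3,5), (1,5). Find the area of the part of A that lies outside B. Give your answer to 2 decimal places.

|A| = 20, |A∩B| = 12.
|A ∖ B| = |A| − |A∩B| = 20 − 12 = 8.00.

8.00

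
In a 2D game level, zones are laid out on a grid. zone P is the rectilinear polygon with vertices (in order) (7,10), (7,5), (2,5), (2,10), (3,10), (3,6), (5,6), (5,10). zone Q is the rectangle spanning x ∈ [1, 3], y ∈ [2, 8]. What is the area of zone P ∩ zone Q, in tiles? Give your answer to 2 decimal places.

The intersection is the polygon with vertices (2,5), (2,8), (3,8), (3,6), (3,5).
By the shoelace formula its area is 3.00.

3.00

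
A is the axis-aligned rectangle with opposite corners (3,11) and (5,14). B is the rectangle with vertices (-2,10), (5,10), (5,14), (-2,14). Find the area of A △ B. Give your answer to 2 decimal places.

22.00

|A∩B|: x∈[3,5], y∈[11,14] → 2·3 = 6.
|A △ B| = |A| + |B| − 2·|A∩B| = 6 + 28 − 12 = 22.00.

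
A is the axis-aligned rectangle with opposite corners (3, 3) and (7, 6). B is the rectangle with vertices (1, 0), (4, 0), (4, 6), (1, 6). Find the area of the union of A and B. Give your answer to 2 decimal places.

27.00

By inclusion–exclusion:
Individual areas: |A| = 12, |B| = 18.
|A∩B|: x∈[3,4], y∈[3,6] → 1·3 = 3.
|A ∪ B| = 30 − 3 = 27.00.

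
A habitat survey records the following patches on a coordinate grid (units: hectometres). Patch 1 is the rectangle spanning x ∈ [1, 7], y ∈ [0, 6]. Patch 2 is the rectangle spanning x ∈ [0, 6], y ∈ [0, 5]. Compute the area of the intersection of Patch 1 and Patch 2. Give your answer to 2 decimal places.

|Patch 1∩Patch 2|: x∈[1,6], y∈[0,5] → 5·5 = 25.

25.00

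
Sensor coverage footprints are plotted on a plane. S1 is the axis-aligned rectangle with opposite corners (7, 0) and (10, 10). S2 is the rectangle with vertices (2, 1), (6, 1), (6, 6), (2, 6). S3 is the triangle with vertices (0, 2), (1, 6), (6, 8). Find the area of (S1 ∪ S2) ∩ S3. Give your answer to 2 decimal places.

The region (S1 ∪ S2) ∩ S3 is the polygon with vertices (2,6), (4,6), (2,4).
By the shoelace formula its area is 2.00.

2.00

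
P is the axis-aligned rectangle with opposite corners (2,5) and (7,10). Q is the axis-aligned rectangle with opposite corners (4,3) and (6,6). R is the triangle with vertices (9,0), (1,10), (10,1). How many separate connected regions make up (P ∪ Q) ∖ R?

2

(P ∪ Q) ∖ R splits into 2 disjoint pieces (area 9, area 17).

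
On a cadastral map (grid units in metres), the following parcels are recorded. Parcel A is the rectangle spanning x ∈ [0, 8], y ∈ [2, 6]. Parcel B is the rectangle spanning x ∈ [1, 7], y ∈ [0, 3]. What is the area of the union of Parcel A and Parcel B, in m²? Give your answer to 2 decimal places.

44.00

By inclusion–exclusion:
Individual areas: |Parcel A| = 32, |Parcel B| = 18.
|Parcel A∩Parcel B|: x∈[1,7], y∈[2,3] → 6·1 = 6.
|Parcel A ∪ Parcel B| = 50 − 6 = 44.00.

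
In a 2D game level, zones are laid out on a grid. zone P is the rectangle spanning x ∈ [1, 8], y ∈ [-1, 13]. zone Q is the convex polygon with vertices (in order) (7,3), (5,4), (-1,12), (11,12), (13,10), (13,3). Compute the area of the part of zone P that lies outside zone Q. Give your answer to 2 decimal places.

50.67

|zone P| = 98, |zone P∩zone Q| = 47.3333.
|zone P ∖ zone Q| = |zone P| − |zone P∩zone Q| = 98 − 47.3333 = 50.67.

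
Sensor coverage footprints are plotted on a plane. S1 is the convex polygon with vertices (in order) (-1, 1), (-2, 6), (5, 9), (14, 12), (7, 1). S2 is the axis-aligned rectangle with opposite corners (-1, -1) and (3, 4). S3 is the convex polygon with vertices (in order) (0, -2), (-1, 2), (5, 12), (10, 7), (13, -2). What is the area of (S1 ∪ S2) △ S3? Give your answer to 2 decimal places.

|S1 ∪ S2| = 98.
|(S1 ∪ S2) ∩ S3| = 71.4748.
|(S1 ∪ S2) △ S3| = 98 + 123 − 142.9495 = 78.05.

78.05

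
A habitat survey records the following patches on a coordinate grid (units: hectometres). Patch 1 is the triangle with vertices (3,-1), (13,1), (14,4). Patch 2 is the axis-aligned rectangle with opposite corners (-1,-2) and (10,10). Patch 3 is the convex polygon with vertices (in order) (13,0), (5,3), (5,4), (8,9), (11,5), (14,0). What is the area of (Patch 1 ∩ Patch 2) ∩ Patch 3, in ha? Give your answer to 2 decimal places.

0.67

The region (Patch 1 ∩ Patch 2) ∩ Patch 3 is the polygon with vertices (10,2.182), (10,1.125), (8.726,1.603).
By the shoelace formula its area is 0.67.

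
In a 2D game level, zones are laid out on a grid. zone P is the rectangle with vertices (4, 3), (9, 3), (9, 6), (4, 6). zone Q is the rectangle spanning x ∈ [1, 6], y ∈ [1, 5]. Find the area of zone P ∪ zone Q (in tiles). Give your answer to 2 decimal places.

By inclusion–exclusion:
Individual areas: |zone P| = 15, |zone Q| = 20.
|zone P∩zone Q|: x∈[4,6], y∈[3,5] → 2·2 = 4.
|zone P ∪ zone Q| = 35 − 4 = 31.00.

31.00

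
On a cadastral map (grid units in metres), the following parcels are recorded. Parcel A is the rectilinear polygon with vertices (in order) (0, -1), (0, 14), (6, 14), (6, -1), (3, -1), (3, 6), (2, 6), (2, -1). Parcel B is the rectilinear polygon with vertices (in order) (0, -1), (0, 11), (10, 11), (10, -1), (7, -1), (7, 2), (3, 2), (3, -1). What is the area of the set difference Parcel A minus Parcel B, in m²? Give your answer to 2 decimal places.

27.00

|Parcel A| = 83, |Parcel A∩Parcel B| = 56.
|Parcel A ∖ Parcel B| = |Parcel A| − |Parcel A∩Parcel B| = 83 − 56 = 27.00.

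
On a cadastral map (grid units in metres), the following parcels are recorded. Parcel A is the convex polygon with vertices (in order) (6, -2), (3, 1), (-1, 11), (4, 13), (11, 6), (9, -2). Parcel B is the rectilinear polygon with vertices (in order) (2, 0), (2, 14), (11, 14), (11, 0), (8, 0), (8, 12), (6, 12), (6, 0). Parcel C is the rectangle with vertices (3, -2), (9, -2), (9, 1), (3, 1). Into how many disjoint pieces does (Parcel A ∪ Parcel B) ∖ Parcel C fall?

1

(Parcel A ∪ Parcel B) ∖ Parcel C is a single connected region.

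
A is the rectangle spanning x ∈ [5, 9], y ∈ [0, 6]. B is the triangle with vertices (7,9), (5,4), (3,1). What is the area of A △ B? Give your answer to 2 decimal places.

|A| = 24, |B| = 2, |A∩B| = 0.55.
|A △ B| = |A| + |B| − 2·|A∩B| = 24 + 2 − 1.1 = 24.90.

24.90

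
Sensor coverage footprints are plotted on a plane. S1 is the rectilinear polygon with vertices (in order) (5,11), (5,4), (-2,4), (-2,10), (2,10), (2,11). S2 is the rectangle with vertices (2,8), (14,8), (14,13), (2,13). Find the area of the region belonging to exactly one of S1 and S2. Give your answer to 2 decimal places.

87.00

|S1| = 45, |S2| = 60, |S1∩S2| = 9.
|S1 △ S2| = |S1| + |S2| − 2·|S1∩S2| = 45 + 60 − 18 = 87.00.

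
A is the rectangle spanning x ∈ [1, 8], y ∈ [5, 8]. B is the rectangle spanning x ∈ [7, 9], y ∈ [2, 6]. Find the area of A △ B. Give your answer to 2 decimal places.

27.00

|A∩B|: x∈[7,8], y∈[5,6] → 1·1 = 1.
|A △ B| = |A| + |B| − 2·|A∩B| = 21 + 8 − 2 = 27.00.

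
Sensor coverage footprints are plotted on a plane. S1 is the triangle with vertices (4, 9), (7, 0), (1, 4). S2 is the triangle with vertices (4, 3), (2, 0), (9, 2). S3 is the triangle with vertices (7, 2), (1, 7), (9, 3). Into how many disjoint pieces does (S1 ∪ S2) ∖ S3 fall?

(S1 ∪ S2) ∖ S3 splits into 2 disjoint pieces (area 16.995, area 5.2769).

2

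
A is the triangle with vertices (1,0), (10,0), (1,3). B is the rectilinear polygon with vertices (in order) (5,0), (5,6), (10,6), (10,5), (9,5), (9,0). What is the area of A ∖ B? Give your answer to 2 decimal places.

|A| = 13.5, |A∩B| = 4.
|A ∖ B| = |A| − |A∩B| = 13.5 − 4 = 9.50.

9.50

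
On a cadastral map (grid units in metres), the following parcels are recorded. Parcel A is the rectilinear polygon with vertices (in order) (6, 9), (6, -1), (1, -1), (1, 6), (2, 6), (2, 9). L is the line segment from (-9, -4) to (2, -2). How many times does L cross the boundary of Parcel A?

0

The segment lies entirely outside Parcel A and never meets its boundary.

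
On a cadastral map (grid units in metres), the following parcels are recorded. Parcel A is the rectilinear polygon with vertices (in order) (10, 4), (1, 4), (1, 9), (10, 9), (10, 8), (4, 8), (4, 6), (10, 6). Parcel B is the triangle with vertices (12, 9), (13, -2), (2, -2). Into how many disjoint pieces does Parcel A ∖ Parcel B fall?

Parcel A ∖ Parcel B is a single connected region.

1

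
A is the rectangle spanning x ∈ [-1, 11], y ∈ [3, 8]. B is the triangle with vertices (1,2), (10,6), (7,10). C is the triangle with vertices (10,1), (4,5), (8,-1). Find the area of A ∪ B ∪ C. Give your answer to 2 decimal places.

By inclusion–exclusion:
Individual areas: |A| = 60, |B| = 24, |C| = 10.
|A∩B| = 20.25.
|A∩C| = 1.6667.
|B∩C| = 0.5357.
|A∩B∩C| = 0.5357.
|A ∪ B ∪ C| = 94 − 22.4524 + 0.5357 = 72.08.

72.08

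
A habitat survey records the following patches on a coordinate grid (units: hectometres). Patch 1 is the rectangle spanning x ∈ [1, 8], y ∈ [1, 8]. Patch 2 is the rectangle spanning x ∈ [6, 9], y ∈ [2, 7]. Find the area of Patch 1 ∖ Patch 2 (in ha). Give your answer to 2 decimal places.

39.00

|Patch 1∩Patch 2|: x∈[6,8], y∈[2,7] → 2·5 = 10.
|Patch 1| = 49.
|Patch 1 ∖ Patch 2| = |Patch 1| − |Patch 1∩Patch 2| = 49 − 10 = 39.00.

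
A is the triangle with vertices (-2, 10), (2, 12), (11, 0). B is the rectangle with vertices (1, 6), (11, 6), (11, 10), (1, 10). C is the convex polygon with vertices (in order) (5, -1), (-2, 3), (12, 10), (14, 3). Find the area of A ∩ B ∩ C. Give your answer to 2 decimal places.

1.14

The intersection is the polygon with vertices (4,6), (5.818,6.909), (6.5,6).
By the shoelace formula its area is 1.14.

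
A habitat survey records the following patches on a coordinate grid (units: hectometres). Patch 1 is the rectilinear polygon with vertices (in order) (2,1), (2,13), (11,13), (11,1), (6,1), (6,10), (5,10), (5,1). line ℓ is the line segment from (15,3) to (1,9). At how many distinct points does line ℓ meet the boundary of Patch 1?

The segment meets the boundary at (6,6.857), (2,8.571), (5,7.286), (11,4.714).

4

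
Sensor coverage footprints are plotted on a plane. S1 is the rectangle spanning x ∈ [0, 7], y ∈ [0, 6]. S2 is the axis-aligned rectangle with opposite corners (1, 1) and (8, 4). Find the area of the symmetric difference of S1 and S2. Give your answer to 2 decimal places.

27.00

|S1∩S2|: x∈[1,7], y∈[1,4] → 6·3 = 18.
|S1 △ S2| = |S1| + |S2| − 2·|S1∩S2| = 42 + 21 − 36 = 27.00.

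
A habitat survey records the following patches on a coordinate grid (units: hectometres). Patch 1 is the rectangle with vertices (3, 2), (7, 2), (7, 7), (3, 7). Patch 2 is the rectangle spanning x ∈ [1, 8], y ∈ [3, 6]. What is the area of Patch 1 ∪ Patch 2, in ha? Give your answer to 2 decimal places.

29.00

By inclusion–exclusion:
Individual areas: |Patch 1| = 20, |Patch 2| = 21.
|Patch 1∩Patch 2|: x∈[3,7], y∈[3,6] → 4·3 = 12.
|Patch 1 ∪ Patch 2| = 41 − 12 = 29.00.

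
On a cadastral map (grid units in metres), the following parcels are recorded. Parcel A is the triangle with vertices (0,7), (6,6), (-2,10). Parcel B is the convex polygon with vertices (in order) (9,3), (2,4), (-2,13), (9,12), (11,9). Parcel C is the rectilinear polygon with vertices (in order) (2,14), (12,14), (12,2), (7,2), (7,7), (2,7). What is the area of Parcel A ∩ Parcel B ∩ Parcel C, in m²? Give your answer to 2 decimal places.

1.00

The intersection is the polygon with vertices (4,7), (2,7), (2,8).
By the shoelace formula its area is 1.00.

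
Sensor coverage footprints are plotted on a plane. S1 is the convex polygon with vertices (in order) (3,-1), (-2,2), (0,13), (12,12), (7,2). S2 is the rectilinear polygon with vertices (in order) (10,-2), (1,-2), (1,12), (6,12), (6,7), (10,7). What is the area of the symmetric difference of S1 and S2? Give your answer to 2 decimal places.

|S1| = 125.5, |S2| = 106, |S1∩S2| = 72.05.
|S1 △ S2| = |S1| + |S2| − 2·|S1∩S2| = 125.5 + 106 − 144.1 = 87.40.

87.40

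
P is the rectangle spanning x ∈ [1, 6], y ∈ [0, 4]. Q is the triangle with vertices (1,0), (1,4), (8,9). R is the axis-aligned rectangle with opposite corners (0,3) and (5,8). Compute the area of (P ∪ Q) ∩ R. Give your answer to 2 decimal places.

9.21

The region (P ∪ Q) ∩ R is the polygon with vertices (1,4), (5,6.857), (5,5.143), (4.111,4), (5,4), (5,3), (1,3).
By the shoelace formula its area is 9.21.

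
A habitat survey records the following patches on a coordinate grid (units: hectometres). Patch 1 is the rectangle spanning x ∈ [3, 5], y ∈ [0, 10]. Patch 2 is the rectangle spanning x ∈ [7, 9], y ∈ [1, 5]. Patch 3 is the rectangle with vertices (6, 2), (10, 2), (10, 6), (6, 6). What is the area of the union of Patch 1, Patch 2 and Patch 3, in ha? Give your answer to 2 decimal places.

By inclusion–exclusion:
Individual areas: |Patch 1| = 20, |Patch 2| = 8, |Patch 3| = 16.
|Patch 1∩Patch 2| = 0 (no overlap).
|Patch 1∩Patch 3| = 0 (no overlap).
|Patch 2∩Patch 3|: x∈[7,9], y∈[2,5] → 2·3 = 6.
|Patch 1∩Patch 2∩Patch 3| = 0.
|Patch 1 ∪ Patch 2 ∪ Patch 3| = 44 − 6 + 0 = 38.00.

38.00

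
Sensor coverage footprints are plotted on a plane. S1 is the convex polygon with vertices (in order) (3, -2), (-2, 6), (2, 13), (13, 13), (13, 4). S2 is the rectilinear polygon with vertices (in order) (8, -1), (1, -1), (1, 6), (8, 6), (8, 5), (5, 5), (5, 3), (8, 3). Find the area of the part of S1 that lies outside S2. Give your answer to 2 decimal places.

|S1| = 161, |S1∩S2| = 38.1542.
|S1 ∖ S2| = |S1| − |S1∩S2| = 161 − 38.1542 = 122.85.

122.85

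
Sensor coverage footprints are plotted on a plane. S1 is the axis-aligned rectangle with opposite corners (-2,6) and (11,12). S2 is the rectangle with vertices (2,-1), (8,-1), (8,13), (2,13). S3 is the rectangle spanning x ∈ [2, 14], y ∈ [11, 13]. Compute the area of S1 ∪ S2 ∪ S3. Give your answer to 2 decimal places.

135.00

By inclusion–exclusion:
Individual areas: |S1| = 78, |S2| = 84, |S3| = 24.
|S1∩S2|: x∈[2,8], y∈[6,12] → 6·6 = 36.
|S1∩S3|: x∈[2,11], y∈[11,12] → 9·1 = 9.
|S2∩S3|: x∈[2,8], y∈[11,13] → 6·2 = 12.
|S1∩S2∩S3| = 6.
|S1 ∪ S2 ∪ S3| = 186 − 57 + 6 = 135.00.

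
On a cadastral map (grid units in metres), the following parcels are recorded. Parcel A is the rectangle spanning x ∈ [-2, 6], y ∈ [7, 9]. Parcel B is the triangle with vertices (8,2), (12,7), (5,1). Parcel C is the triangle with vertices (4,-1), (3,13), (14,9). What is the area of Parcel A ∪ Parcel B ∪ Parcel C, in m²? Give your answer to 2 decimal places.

88.46

By inclusion–exclusion:
Individual areas: |Parcel A| = 16, |Parcel B| = 5.5, |Parcel C| = 75.
|Parcel A∩Parcel B| = 0.
|Parcel A∩Parcel C| = 5.2857.
|Parcel B∩Parcel C| = 2.75.
|Parcel A∩Parcel B∩Parcel C| = 0.
|Parcel A ∪ Parcel B ∪ Parcel C| = 96.5 − 8.0357 + 0 = 88.46.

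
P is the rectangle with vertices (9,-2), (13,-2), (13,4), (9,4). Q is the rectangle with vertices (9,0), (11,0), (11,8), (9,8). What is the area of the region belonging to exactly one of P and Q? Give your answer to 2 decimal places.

|P∩Q|: x∈[9,11], y∈[0,4] → 2·4 = 8.
|P △ Q| = |P| + |Q| − 2·|P∩Q| = 24 + 16 − 16 = 24.00.

24.00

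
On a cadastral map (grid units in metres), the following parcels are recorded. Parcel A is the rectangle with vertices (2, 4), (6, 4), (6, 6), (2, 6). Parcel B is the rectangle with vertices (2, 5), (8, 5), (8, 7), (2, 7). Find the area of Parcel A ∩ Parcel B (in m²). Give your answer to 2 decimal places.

4.00

|Parcel A∩Parcel B|: x∈[2,6], y∈[5,6] → 4·1 = 4.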